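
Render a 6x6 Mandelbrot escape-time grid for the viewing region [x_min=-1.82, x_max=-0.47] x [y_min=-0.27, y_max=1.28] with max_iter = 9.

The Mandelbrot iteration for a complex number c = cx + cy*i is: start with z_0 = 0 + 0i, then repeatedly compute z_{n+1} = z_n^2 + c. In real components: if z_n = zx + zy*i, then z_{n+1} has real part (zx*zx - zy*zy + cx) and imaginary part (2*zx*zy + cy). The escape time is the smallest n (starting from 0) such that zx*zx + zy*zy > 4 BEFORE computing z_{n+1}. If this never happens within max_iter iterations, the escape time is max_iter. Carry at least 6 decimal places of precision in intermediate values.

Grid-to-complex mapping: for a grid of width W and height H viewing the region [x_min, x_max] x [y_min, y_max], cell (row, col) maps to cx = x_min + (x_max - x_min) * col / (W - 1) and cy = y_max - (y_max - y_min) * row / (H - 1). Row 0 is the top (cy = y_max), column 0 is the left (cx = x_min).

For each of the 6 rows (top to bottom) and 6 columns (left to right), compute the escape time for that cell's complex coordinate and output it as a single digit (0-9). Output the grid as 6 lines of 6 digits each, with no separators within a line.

(row=0, col=0): c = -1.8200 + 1.2800i → escape time 1
(row=0, col=1): c = -1.5500 + 1.2800i → escape time 1
(row=0, col=2): c = -1.2800 + 1.2800i → escape time 2
(row=0, col=3): c = -1.0100 + 1.2800i → escape time 2
(row=0, col=4): c = -0.7400 + 1.2800i → escape time 3
(row=0, col=5): c = -0.4700 + 1.2800i → escape time 3
(row=1, col=0): c = -1.8200 + 0.9700i → escape time 1
(row=1, col=1): c = -1.5500 + 0.9700i → escape time 2
(row=1, col=2): c = -1.2800 + 0.9700i → escape time 3
(row=1, col=3): c = -1.0100 + 0.9700i → escape time 3
(row=1, col=4): c = -0.7400 + 0.9700i → escape time 3
(row=1, col=5): c = -0.4700 + 0.9700i → escape time 4
(row=2, col=0): c = -1.8200 + 0.6600i → escape time 2
(row=2, col=1): c = -1.5500 + 0.6600i → escape time 3
(row=2, col=2): c = -1.2800 + 0.6600i → escape time 3
(row=2, col=3): c = -1.0100 + 0.6600i → escape time 4
(row=2, col=4): c = -0.7400 + 0.6600i → escape time 5
(row=2, col=5): c = -0.4700 + 0.6600i → escape time 9
(row=3, col=0): c = -1.8200 + 0.3500i → escape time 3
(row=3, col=1): c = -1.5500 + 0.3500i → escape time 4
(row=3, col=2): c = -1.2800 + 0.3500i → escape time 9
(row=3, col=3): c = -1.0100 + 0.3500i → escape time 9
(row=3, col=4): c = -0.7400 + 0.3500i → escape time 9
(row=3, col=5): c = -0.4700 + 0.3500i → escape time 9
(row=4, col=0): c = -1.8200 + 0.0400i → escape time 7
(row=4, col=1): c = -1.5500 + 0.0400i → escape time 8
(row=4, col=2): c = -1.2800 + 0.0400i → escape time 9
(row=4, col=3): c = -1.0100 + 0.0400i → escape time 9
(row=4, col=4): c = -0.7400 + 0.0400i → escape time 9
(row=4, col=5): c = -0.4700 + 0.0400i → escape time 9
(row=5, col=0): c = -1.8200 + -0.2700i → escape time 4
(row=5, col=1): c = -1.5500 + -0.2700i → escape time 5
(row=5, col=2): c = -1.2800 + -0.2700i → escape time 8
(row=5, col=3): c = -1.0100 + -0.2700i → escape time 9
(row=5, col=4): c = -0.7400 + -0.2700i → escape time 9
(row=5, col=5): c = -0.4700 + -0.2700i → escape time 9

Answer: 112233
123334
233459
349999
789999
458999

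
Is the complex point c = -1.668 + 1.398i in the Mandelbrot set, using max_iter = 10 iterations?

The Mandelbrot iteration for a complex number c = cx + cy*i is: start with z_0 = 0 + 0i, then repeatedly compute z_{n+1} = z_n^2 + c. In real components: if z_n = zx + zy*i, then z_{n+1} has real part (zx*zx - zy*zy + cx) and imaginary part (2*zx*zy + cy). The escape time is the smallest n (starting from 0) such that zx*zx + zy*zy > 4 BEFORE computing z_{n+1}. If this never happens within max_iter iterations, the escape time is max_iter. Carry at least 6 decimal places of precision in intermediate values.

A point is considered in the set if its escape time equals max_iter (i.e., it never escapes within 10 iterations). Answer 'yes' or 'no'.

z_0 = 0 + 0i, c = -1.6680 + 1.3980i
Iter 1: z = -1.6680 + 1.3980i, |z|^2 = 4.7366
Escaped at iteration 1

Answer: no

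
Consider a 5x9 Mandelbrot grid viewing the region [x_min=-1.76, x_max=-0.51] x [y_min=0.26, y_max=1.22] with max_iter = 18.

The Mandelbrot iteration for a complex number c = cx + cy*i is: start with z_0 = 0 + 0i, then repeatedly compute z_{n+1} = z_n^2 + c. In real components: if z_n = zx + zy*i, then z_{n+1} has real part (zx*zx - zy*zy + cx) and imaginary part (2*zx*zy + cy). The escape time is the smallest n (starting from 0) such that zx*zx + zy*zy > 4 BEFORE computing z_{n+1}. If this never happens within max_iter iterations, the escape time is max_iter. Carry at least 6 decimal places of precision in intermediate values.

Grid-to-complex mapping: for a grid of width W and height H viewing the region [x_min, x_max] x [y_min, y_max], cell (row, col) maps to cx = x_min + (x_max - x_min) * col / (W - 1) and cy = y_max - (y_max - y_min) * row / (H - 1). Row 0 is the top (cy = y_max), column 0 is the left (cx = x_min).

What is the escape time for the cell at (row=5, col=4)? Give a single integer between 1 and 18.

z_0 = 0 + 0i, c = -0.5100 + 0.6200i
Iter 1: z = -0.5100 + 0.6200i, |z|^2 = 0.6445
Iter 2: z = -0.6343 + -0.0124i, |z|^2 = 0.4025
Iter 3: z = -0.1078 + 0.6357i, |z|^2 = 0.4158
Iter 4: z = -0.9025 + 0.4829i, |z|^2 = 1.0478
Iter 5: z = 0.0714 + -0.2517i, |z|^2 = 0.0684
Iter 6: z = -0.5683 + 0.5841i, |z|^2 = 0.6641
Iter 7: z = -0.5282 + -0.0438i, |z|^2 = 0.2810
Iter 8: z = -0.2329 + 0.6663i, |z|^2 = 0.4982
Iter 9: z = -0.8997 + 0.3097i, |z|^2 = 0.9054
Iter 10: z = 0.2036 + 0.0628i, |z|^2 = 0.0454
Iter 11: z = -0.4725 + 0.6456i, |z|^2 = 0.6400
Iter 12: z = -0.7035 + 0.0099i, |z|^2 = 0.4950
Iter 13: z = -0.0152 + 0.6060i, |z|^2 = 0.3675
Iter 14: z = -0.8770 + 0.6016i, |z|^2 = 1.1311
Iter 15: z = -0.1028 + -0.4352i, |z|^2 = 0.2000
Iter 16: z = -0.6889 + 0.7095i, |z|^2 = 0.9779
Iter 17: z = -0.5388 + -0.3574i, |z|^2 = 0.4181

Answer: 18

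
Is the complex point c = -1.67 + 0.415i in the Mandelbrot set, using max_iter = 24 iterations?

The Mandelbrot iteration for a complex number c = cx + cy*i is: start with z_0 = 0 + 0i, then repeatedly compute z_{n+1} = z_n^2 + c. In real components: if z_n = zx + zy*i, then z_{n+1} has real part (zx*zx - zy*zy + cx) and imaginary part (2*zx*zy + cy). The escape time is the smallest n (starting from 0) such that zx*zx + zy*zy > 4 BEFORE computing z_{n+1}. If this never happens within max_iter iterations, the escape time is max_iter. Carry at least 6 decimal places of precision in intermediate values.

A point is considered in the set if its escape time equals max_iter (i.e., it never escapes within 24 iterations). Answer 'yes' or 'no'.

Answer: no

Derivation:
z_0 = 0 + 0i, c = -1.6700 + 0.4150i
Iter 1: z = -1.6700 + 0.4150i, |z|^2 = 2.9611
Iter 2: z = 0.9467 + -0.9711i, |z|^2 = 1.8392
Iter 3: z = -1.7168 + -1.4236i, |z|^2 = 4.9743
Escaped at iteration 3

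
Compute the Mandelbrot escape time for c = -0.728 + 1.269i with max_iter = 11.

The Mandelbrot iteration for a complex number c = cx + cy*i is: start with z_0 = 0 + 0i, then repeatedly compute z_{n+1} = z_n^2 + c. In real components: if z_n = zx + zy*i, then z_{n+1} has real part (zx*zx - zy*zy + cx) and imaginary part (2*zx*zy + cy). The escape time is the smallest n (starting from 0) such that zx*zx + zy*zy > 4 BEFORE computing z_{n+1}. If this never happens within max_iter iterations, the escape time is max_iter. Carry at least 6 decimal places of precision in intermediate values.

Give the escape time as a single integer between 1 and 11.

Answer: 3

Derivation:
z_0 = 0 + 0i, c = -0.7280 + 1.2690i
Iter 1: z = -0.7280 + 1.2690i, |z|^2 = 2.1403
Iter 2: z = -1.8084 + -0.5787i, |z|^2 = 3.6051
Iter 3: z = 2.2074 + 3.3619i, |z|^2 = 16.1748
Escaped at iteration 3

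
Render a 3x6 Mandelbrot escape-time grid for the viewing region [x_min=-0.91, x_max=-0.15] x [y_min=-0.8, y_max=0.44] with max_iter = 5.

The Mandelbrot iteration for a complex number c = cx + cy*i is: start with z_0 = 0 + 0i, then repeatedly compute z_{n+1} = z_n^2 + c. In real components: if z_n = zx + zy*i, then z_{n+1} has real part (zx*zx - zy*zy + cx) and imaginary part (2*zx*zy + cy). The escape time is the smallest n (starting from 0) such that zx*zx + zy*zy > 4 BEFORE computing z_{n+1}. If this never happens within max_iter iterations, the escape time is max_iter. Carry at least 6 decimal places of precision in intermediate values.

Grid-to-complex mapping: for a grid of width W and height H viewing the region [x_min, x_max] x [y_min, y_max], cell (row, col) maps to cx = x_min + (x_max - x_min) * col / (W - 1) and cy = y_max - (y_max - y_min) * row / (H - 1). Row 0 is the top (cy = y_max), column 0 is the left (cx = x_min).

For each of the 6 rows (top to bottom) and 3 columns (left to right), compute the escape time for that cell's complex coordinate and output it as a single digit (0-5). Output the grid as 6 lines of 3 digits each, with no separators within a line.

(row=0, col=0): c = -0.9100 + 0.4400i → escape time 5
(row=0, col=1): c = -0.5300 + 0.4400i → escape time 5
(row=0, col=2): c = -0.1500 + 0.4400i → escape time 5
(row=1, col=0): c = -0.9100 + 0.1920i → escape time 5
(row=1, col=1): c = -0.5300 + 0.1920i → escape time 5
(row=1, col=2): c = -0.1500 + 0.1920i → escape time 5
(row=2, col=0): c = -0.9100 + -0.0560i → escape time 5
(row=2, col=1): c = -0.5300 + -0.0560i → escape time 5
(row=2, col=2): c = -0.1500 + -0.0560i → escape time 5
(row=3, col=0): c = -0.9100 + -0.3040i → escape time 5
(row=3, col=1): c = -0.5300 + -0.3040i → escape time 5
(row=3, col=2): c = -0.1500 + -0.3040i → escape time 5
(row=4, col=0): c = -0.9100 + -0.5520i → escape time 5
(row=4, col=1): c = -0.5300 + -0.5520i → escape time 5
(row=4, col=2): c = -0.1500 + -0.5520i → escape time 5
(row=5, col=0): c = -0.9100 + -0.8000i → escape time 4
(row=5, col=1): c = -0.5300 + -0.8000i → escape time 5
(row=5, col=2): c = -0.1500 + -0.8000i → escape time 5

Answer: 555
555
555
555
555
455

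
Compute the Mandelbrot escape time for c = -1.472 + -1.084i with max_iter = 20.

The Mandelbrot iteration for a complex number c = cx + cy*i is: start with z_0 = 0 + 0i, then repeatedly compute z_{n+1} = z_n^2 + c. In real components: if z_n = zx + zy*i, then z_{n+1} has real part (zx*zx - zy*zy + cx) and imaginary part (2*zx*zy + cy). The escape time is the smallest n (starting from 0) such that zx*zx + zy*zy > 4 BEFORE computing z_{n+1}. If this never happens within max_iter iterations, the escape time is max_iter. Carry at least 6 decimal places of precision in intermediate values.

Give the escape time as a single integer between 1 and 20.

Answer: 2

Derivation:
z_0 = 0 + 0i, c = -1.4720 + -1.0840i
Iter 1: z = -1.4720 + -1.0840i, |z|^2 = 3.3418
Iter 2: z = -0.4803 + 2.1073i, |z|^2 = 4.6714
Escaped at iteration 2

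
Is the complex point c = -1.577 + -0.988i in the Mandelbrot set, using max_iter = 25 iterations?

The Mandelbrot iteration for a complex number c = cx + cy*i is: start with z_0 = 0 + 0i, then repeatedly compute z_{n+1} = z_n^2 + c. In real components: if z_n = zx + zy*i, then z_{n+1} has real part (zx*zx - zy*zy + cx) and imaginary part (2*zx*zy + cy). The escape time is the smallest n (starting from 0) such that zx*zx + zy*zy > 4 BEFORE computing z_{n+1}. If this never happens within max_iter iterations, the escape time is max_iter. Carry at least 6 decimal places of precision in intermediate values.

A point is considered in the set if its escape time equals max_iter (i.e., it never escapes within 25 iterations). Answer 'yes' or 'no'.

z_0 = 0 + 0i, c = -1.5770 + -0.9880i
Iter 1: z = -1.5770 + -0.9880i, |z|^2 = 3.4631
Iter 2: z = -0.0662 + 2.1282i, |z|^2 = 4.5334
Escaped at iteration 2

Answer: no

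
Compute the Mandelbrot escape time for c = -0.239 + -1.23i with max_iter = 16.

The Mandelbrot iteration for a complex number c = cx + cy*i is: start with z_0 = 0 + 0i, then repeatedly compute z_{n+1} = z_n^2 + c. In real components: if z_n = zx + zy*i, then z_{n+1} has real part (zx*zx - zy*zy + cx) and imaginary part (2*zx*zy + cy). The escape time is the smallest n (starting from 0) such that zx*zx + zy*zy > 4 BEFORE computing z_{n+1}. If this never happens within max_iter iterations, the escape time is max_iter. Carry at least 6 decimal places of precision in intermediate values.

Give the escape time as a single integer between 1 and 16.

Answer: 3

Derivation:
z_0 = 0 + 0i, c = -0.2390 + -1.2300i
Iter 1: z = -0.2390 + -1.2300i, |z|^2 = 1.5700
Iter 2: z = -1.6948 + -0.6421i, |z|^2 = 3.2845
Iter 3: z = 2.2210 + 0.9463i, |z|^2 = 5.8285
Escaped at iteration 3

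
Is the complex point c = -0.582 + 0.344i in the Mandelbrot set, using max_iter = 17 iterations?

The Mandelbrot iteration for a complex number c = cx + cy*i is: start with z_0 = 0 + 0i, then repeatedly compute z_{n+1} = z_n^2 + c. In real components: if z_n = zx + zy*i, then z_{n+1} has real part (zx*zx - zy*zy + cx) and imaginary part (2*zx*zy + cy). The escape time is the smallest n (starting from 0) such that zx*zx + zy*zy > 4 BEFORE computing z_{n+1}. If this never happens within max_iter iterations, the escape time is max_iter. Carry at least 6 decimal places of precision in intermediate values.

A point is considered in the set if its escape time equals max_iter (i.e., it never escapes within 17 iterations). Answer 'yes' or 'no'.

Answer: yes

Derivation:
z_0 = 0 + 0i, c = -0.5820 + 0.3440i
Iter 1: z = -0.5820 + 0.3440i, |z|^2 = 0.4571
Iter 2: z = -0.3616 + -0.0564i, |z|^2 = 0.1339
Iter 3: z = -0.4544 + 0.3848i, |z|^2 = 0.3546
Iter 4: z = -0.5236 + -0.0057i, |z|^2 = 0.2742
Iter 5: z = -0.3079 + 0.3500i, |z|^2 = 0.2173
Iter 6: z = -0.6097 + 0.1285i, |z|^2 = 0.3882
Iter 7: z = -0.2268 + 0.1873i, |z|^2 = 0.0865
Iter 8: z = -0.5657 + 0.2590i, |z|^2 = 0.3871
Iter 9: z = -0.3291 + 0.0510i, |z|^2 = 0.1109
Iter 10: z = -0.4763 + 0.3105i, |z|^2 = 0.3232
Iter 11: z = -0.4515 + 0.0483i, |z|^2 = 0.2062
Iter 12: z = -0.3804 + 0.3004i, |z|^2 = 0.2350
Iter 13: z = -0.5275 + 0.1154i, |z|^2 = 0.2916
Iter 14: z = -0.3171 + 0.2222i, |z|^2 = 0.1499
Iter 15: z = -0.5309 + 0.2031i, |z|^2 = 0.3231
Iter 16: z = -0.3414 + 0.1284i, |z|^2 = 0.1331
Did not escape in 17 iterations → in set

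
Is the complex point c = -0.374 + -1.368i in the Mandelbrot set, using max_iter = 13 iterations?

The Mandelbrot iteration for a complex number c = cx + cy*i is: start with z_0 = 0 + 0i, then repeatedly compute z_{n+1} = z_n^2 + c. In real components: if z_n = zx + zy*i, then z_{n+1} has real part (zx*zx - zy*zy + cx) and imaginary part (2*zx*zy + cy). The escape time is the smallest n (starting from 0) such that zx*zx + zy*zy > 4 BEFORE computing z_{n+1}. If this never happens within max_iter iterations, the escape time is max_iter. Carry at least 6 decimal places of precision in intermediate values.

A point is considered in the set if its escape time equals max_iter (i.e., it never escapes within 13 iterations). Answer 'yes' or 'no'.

z_0 = 0 + 0i, c = -0.3740 + -1.3680i
Iter 1: z = -0.3740 + -1.3680i, |z|^2 = 2.0113
Iter 2: z = -2.1055 + -0.3447i, |z|^2 = 4.5522
Escaped at iteration 2

Answer: no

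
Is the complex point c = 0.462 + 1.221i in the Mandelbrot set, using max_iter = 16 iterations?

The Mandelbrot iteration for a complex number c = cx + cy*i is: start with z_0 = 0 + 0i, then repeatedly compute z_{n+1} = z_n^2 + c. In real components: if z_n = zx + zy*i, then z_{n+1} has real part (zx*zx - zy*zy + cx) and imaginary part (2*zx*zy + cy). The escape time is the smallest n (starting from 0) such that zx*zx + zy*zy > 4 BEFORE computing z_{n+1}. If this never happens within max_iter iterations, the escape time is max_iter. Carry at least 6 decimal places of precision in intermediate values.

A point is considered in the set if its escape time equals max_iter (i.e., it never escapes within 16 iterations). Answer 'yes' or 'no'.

Answer: no

Derivation:
z_0 = 0 + 0i, c = 0.4620 + 1.2210i
Iter 1: z = 0.4620 + 1.2210i, |z|^2 = 1.7043
Iter 2: z = -0.8154 + 2.3492i, |z|^2 = 6.1836
Escaped at iteration 2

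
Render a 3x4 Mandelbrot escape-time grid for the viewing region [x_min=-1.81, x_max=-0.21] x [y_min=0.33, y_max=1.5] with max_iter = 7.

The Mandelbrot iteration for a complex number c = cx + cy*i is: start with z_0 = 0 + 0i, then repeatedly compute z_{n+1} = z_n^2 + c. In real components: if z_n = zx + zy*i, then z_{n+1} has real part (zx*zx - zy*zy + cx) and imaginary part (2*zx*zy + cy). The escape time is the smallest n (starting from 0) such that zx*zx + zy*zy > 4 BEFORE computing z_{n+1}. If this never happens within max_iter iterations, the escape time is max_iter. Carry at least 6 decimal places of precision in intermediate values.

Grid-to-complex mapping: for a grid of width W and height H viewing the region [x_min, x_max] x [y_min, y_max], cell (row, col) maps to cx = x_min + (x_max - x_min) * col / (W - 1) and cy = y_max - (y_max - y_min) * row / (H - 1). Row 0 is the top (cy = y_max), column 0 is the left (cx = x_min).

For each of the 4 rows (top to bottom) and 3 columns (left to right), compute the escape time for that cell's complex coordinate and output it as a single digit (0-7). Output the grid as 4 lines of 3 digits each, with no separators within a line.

Answer: 122
137
247
377

Derivation:
(row=0, col=0): c = -1.8100 + 1.5000i → escape time 1
(row=0, col=1): c = -1.0100 + 1.5000i → escape time 2
(row=0, col=2): c = -0.2100 + 1.5000i → escape time 2
(row=1, col=0): c = -1.8100 + 1.1100i → escape time 1
(row=1, col=1): c = -1.0100 + 1.1100i → escape time 3
(row=1, col=2): c = -0.2100 + 1.1100i → escape time 7
(row=2, col=0): c = -1.8100 + 0.7200i → escape time 2
(row=2, col=1): c = -1.0100 + 0.7200i → escape time 4
(row=2, col=2): c = -0.2100 + 0.7200i → escape time 7
(row=3, col=0): c = -1.8100 + 0.3300i → escape time 3
(row=3, col=1): c = -1.0100 + 0.3300i → escape time 7
(row=3, col=2): c = -0.2100 + 0.3300i → escape time 7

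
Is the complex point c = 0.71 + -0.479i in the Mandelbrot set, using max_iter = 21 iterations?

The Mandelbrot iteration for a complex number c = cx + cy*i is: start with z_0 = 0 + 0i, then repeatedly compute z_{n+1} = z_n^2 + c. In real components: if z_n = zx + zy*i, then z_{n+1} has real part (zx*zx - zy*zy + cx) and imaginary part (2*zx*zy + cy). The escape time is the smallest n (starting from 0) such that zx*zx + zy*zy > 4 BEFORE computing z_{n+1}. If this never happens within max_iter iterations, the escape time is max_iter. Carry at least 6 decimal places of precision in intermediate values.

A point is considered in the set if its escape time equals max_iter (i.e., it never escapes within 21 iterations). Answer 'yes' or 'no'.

Answer: no

Derivation:
z_0 = 0 + 0i, c = 0.7100 + -0.4790i
Iter 1: z = 0.7100 + -0.4790i, |z|^2 = 0.7335
Iter 2: z = 0.9847 + -1.1592i, |z|^2 = 2.3133
Iter 3: z = 0.3359 + -2.7618i, |z|^2 = 7.7403
Escaped at iteration 3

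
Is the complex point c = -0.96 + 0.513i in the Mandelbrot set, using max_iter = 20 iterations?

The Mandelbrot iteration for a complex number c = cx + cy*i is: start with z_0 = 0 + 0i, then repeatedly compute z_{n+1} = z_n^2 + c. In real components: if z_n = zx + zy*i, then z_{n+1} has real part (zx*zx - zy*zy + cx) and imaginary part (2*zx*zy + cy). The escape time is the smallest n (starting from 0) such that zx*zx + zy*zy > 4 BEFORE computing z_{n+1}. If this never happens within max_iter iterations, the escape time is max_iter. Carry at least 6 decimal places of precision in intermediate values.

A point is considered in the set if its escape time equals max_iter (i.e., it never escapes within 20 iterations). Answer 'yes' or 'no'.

z_0 = 0 + 0i, c = -0.9600 + 0.5130i
Iter 1: z = -0.9600 + 0.5130i, |z|^2 = 1.1848
Iter 2: z = -0.3016 + -0.4720i, |z|^2 = 0.3137
Iter 3: z = -1.0918 + 0.7977i, |z|^2 = 1.8283
Iter 4: z = -0.4042 + -1.2288i, |z|^2 = 1.6733
Iter 5: z = -2.3065 + 1.5064i, |z|^2 = 7.5890
Escaped at iteration 5

Answer: no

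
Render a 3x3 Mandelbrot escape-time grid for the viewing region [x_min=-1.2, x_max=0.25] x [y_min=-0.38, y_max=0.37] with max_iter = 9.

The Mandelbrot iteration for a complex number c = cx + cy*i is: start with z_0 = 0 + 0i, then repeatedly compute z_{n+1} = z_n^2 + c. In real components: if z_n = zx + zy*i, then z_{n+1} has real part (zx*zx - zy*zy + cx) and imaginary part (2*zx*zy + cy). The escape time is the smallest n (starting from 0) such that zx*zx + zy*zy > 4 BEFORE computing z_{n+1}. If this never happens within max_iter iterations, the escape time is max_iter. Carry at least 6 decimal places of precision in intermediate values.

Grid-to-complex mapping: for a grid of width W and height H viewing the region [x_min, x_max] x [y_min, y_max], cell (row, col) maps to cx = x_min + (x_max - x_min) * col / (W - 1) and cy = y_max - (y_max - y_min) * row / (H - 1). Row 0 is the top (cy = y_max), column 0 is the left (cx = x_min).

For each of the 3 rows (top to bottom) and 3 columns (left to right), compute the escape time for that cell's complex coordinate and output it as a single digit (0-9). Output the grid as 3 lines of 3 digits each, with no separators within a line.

(row=0, col=0): c = -1.2000 + 0.3700i → escape time 8
(row=0, col=1): c = -0.4750 + 0.3700i → escape time 9
(row=0, col=2): c = 0.2500 + 0.3700i → escape time 9
(row=1, col=0): c = -1.2000 + -0.0050i → escape time 9
(row=1, col=1): c = -0.4750 + -0.0050i → escape time 9
(row=1, col=2): c = 0.2500 + -0.0050i → escape time 9
(row=2, col=0): c = -1.2000 + -0.3800i → escape time 8
(row=2, col=1): c = -0.4750 + -0.3800i → escape time 9
(row=2, col=2): c = 0.2500 + -0.3800i → escape time 9

Answer: 899
999
899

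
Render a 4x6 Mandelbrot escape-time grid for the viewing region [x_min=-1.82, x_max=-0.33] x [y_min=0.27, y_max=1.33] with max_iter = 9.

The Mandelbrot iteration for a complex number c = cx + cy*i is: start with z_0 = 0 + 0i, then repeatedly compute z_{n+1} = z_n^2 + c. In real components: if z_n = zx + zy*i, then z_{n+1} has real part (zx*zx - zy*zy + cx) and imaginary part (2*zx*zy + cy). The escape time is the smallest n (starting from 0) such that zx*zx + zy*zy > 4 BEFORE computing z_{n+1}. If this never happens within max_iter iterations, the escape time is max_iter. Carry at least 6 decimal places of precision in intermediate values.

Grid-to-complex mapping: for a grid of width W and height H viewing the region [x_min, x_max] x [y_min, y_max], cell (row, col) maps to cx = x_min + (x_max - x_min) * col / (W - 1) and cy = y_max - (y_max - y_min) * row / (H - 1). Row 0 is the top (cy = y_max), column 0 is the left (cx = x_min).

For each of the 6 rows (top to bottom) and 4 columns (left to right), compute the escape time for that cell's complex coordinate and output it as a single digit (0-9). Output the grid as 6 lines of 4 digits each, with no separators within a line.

Answer: 1222
1234
1335
2349
3469
4799

Derivation:
(row=0, col=0): c = -1.8200 + 1.3300i → escape time 1
(row=0, col=1): c = -1.3233 + 1.3300i → escape time 2
(row=0, col=2): c = -0.8267 + 1.3300i → escape time 2
(row=0, col=3): c = -0.3300 + 1.3300i → escape time 2
(row=1, col=0): c = -1.8200 + 1.1180i → escape time 1
(row=1, col=1): c = -1.3233 + 1.1180i → escape time 2
(row=1, col=2): c = -0.8267 + 1.1180i → escape time 3
(row=1, col=3): c = -0.3300 + 1.1180i → escape time 4
(row=2, col=0): c = -1.8200 + 0.9060i → escape time 1
(row=2, col=1): c = -1.3233 + 0.9060i → escape time 3
(row=2, col=2): c = -0.8267 + 0.9060i → escape time 3
(row=2, col=3): c = -0.3300 + 0.9060i → escape time 5
(row=3, col=0): c = -1.8200 + 0.6940i → escape time 2
(row=3, col=1): c = -1.3233 + 0.6940i → escape time 3
(row=3, col=2): c = -0.8267 + 0.6940i → escape time 4
(row=3, col=3): c = -0.3300 + 0.6940i → escape time 9
(row=4, col=0): c = -1.8200 + 0.4820i → escape time 3
(row=4, col=1): c = -1.3233 + 0.4820i → escape time 4
(row=4, col=2): c = -0.8267 + 0.4820i → escape time 6
(row=4, col=3): c = -0.3300 + 0.4820i → escape time 9
(row=5, col=0): c = -1.8200 + 0.2700i → escape time 4
(row=5, col=1): c = -1.3233 + 0.2700i → escape time 7
(row=5, col=2): c = -0.8267 + 0.2700i → escape time 9
(row=5, col=3): c = -0.3300 + 0.2700i → escape time 9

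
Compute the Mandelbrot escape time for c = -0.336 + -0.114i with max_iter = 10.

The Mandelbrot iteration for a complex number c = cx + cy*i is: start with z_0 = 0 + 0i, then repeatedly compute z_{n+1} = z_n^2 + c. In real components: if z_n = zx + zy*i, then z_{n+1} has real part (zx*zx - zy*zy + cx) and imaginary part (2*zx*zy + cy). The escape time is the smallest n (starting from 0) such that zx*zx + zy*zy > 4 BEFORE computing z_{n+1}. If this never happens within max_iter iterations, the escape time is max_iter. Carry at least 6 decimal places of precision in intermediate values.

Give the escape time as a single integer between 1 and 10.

z_0 = 0 + 0i, c = -0.3360 + -0.1140i
Iter 1: z = -0.3360 + -0.1140i, |z|^2 = 0.1259
Iter 2: z = -0.2361 + -0.0374i, |z|^2 = 0.0571
Iter 3: z = -0.2817 + -0.0963i, |z|^2 = 0.0886
Iter 4: z = -0.2660 + -0.0597i, |z|^2 = 0.0743
Iter 5: z = -0.2688 + -0.0822i, |z|^2 = 0.0790
Iter 6: z = -0.2705 + -0.0698i, |z|^2 = 0.0780
Iter 7: z = -0.2677 + -0.0762i, |z|^2 = 0.0775
Iter 8: z = -0.2701 + -0.0732i, |z|^2 = 0.0783
Iter 9: z = -0.2684 + -0.0745i, |z|^2 = 0.0776

Answer: 10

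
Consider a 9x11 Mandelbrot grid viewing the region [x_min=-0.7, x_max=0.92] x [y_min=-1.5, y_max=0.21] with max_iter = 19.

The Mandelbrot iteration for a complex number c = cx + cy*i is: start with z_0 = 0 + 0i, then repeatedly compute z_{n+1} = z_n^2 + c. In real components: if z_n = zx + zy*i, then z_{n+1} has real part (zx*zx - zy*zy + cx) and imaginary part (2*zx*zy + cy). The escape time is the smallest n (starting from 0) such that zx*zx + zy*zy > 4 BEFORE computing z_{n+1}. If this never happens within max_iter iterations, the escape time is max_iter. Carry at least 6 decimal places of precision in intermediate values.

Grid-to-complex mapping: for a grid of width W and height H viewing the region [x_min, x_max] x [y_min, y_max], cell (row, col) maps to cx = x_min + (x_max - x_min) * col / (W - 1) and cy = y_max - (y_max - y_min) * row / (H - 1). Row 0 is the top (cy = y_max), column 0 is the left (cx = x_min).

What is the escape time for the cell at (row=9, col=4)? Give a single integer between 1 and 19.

z_0 = 0 + 0i, c = 0.1100 + -1.3290i
Iter 1: z = 0.1100 + -1.3290i, |z|^2 = 1.7783
Iter 2: z = -1.6441 + -1.6214i, |z|^2 = 5.3321
Escaped at iteration 2

Answer: 2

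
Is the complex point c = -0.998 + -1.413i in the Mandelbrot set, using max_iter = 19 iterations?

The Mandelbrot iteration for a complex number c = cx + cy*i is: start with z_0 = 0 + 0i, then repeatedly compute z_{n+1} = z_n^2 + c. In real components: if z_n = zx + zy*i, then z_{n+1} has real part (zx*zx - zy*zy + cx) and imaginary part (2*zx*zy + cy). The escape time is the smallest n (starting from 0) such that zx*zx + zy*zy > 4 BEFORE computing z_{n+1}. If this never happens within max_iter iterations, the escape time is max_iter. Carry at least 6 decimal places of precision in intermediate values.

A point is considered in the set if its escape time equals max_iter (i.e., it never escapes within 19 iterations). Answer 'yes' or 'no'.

z_0 = 0 + 0i, c = -0.9980 + -1.4130i
Iter 1: z = -0.9980 + -1.4130i, |z|^2 = 2.9926
Iter 2: z = -1.9986 + 1.4073i, |z|^2 = 5.9749
Escaped at iteration 2

Answer: no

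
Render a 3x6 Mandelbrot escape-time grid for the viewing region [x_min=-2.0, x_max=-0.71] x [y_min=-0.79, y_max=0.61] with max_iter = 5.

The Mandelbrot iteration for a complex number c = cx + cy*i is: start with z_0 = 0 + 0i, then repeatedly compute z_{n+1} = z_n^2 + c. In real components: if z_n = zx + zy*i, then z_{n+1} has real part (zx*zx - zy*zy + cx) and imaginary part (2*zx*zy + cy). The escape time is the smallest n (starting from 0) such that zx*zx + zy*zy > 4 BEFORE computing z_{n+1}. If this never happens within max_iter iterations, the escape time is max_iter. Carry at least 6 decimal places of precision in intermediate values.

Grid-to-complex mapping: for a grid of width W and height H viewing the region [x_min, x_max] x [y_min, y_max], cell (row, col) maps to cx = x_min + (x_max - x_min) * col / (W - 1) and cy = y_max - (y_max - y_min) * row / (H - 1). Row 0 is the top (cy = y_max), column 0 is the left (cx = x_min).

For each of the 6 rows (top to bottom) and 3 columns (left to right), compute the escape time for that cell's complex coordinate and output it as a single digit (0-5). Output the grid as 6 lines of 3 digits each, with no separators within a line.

Answer: 135
155
155
155
135
134

Derivation:
(row=0, col=0): c = -2.0000 + 0.6100i → escape time 1
(row=0, col=1): c = -1.3550 + 0.6100i → escape time 3
(row=0, col=2): c = -0.7100 + 0.6100i → escape time 5
(row=1, col=0): c = -2.0000 + 0.3300i → escape time 1
(row=1, col=1): c = -1.3550 + 0.3300i → escape time 5
(row=1, col=2): c = -0.7100 + 0.3300i → escape time 5
(row=2, col=0): c = -2.0000 + 0.0500i → escape time 1
(row=2, col=1): c = -1.3550 + 0.0500i → escape time 5
(row=2, col=2): c = -0.7100 + 0.0500i → escape time 5
(row=3, col=0): c = -2.0000 + -0.2300i → escape time 1
(row=3, col=1): c = -1.3550 + -0.2300i → escape time 5
(row=3, col=2): c = -0.7100 + -0.2300i → escape time 5
(row=4, col=0): c = -2.0000 + -0.5100i → escape time 1
(row=4, col=1): c = -1.3550 + -0.5100i → escape time 3
(row=4, col=2): c = -0.7100 + -0.5100i → escape time 5
(row=5, col=0): c = -2.0000 + -0.7900i → escape time 1
(row=5, col=1): c = -1.3550 + -0.7900i → escape time 3
(row=5, col=2): c = -0.7100 + -0.7900i → escape time 4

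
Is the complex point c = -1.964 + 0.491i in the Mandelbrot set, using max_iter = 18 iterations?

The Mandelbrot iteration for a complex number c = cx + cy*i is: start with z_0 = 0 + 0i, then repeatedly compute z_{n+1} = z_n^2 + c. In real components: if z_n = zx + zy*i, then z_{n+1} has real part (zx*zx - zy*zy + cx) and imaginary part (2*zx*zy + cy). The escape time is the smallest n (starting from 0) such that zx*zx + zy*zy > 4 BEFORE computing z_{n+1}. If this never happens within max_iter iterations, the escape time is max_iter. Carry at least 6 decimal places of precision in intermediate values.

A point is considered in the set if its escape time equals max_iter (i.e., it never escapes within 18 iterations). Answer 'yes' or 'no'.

z_0 = 0 + 0i, c = -1.9640 + 0.4910i
Iter 1: z = -1.9640 + 0.4910i, |z|^2 = 4.0984
Escaped at iteration 1

Answer: no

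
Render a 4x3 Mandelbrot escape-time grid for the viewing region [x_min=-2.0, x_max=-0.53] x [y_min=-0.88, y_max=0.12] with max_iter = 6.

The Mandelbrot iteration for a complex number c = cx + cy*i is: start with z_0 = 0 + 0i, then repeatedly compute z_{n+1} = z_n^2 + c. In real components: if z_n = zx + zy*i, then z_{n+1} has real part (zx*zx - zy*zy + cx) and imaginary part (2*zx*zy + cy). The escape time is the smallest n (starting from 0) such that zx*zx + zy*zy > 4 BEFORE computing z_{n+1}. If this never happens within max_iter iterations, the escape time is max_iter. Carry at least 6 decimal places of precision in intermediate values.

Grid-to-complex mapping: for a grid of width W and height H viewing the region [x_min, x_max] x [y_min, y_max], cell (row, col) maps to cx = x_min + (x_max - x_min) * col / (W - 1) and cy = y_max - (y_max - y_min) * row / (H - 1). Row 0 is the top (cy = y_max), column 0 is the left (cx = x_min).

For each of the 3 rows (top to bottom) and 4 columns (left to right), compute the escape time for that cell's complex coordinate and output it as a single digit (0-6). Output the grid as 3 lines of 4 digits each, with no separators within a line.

Answer: 1666
1466
1334

Derivation:
(row=0, col=0): c = -2.0000 + 0.1200i → escape time 1
(row=0, col=1): c = -1.5100 + 0.1200i → escape time 6
(row=0, col=2): c = -1.0200 + 0.1200i → escape time 6
(row=0, col=3): c = -0.5300 + 0.1200i → escape time 6
(row=1, col=0): c = -2.0000 + -0.3800i → escape time 1
(row=1, col=1): c = -1.5100 + -0.3800i → escape time 4
(row=1, col=2): c = -1.0200 + -0.3800i → escape time 6
(row=1, col=3): c = -0.5300 + -0.3800i → escape time 6
(row=2, col=0): c = -2.0000 + -0.8800i → escape time 1
(row=2, col=1): c = -1.5100 + -0.8800i → escape time 3
(row=2, col=2): c = -1.0200 + -0.8800i → escape time 3
(row=2, col=3): c = -0.5300 + -0.8800i → escape time 4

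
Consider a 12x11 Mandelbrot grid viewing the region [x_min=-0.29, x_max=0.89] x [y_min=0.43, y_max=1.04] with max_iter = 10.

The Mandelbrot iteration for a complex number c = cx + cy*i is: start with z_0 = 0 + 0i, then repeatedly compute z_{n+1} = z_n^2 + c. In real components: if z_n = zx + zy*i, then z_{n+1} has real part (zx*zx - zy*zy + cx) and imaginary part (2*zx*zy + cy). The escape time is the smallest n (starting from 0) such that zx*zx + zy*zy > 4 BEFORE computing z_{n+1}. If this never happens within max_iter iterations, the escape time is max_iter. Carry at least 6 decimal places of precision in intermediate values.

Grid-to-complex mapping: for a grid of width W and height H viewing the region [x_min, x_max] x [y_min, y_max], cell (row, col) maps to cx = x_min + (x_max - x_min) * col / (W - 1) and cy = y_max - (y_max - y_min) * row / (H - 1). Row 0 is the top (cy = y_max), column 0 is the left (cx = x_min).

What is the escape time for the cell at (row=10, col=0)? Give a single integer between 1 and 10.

Answer: 10

Derivation:
z_0 = 0 + 0i, c = -0.2900 + 0.4300i
Iter 1: z = -0.2900 + 0.4300i, |z|^2 = 0.2690
Iter 2: z = -0.3908 + 0.1806i, |z|^2 = 0.1853
Iter 3: z = -0.1699 + 0.2888i, |z|^2 = 0.1123
Iter 4: z = -0.3446 + 0.3319i, |z|^2 = 0.2289
Iter 5: z = -0.2814 + 0.2013i, |z|^2 = 0.1197
Iter 6: z = -0.2513 + 0.3167i, |z|^2 = 0.1635
Iter 7: z = -0.3271 + 0.2708i, |z|^2 = 0.1803
Iter 8: z = -0.2563 + 0.2528i, |z|^2 = 0.1296
Iter 9: z = -0.2882 + 0.3004i, |z|^2 = 0.1733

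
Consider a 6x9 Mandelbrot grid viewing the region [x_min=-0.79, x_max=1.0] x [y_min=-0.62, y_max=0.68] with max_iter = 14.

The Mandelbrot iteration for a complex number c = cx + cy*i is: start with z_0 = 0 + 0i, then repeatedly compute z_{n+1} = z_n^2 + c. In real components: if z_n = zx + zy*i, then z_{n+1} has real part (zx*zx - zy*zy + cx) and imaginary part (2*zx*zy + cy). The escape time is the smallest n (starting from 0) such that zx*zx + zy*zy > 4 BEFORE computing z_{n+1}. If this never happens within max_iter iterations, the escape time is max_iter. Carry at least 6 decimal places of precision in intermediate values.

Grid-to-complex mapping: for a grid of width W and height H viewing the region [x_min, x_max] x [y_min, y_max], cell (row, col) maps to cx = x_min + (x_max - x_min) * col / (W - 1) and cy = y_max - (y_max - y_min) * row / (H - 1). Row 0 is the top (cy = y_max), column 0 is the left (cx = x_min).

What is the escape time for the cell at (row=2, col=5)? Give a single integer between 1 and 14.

Answer: 2

Derivation:
z_0 = 0 + 0i, c = 1.0000 + 0.3550i
Iter 1: z = 1.0000 + 0.3550i, |z|^2 = 1.1260
Iter 2: z = 1.8740 + 1.0650i, |z|^2 = 4.6460
Escaped at iteration 2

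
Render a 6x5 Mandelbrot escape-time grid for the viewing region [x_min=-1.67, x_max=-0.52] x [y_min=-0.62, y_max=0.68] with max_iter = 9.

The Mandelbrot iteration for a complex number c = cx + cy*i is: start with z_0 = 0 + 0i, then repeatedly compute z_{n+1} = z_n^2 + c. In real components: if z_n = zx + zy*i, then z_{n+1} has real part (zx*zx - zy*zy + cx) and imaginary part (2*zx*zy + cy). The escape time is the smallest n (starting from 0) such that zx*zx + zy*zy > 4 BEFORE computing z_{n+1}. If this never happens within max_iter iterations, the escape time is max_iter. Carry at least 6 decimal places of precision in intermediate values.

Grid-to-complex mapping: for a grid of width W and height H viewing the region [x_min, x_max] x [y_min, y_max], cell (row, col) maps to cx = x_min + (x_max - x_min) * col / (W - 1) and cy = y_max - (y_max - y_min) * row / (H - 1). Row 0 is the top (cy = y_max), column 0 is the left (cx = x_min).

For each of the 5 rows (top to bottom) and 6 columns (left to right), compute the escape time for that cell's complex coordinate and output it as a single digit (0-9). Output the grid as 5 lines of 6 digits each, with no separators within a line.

(row=0, col=0): c = -1.6700 + 0.6800i → escape time 3
(row=0, col=1): c = -1.4400 + 0.6800i → escape time 3
(row=0, col=2): c = -1.2100 + 0.6800i → escape time 3
(row=0, col=3): c = -0.9800 + 0.6800i → escape time 4
(row=0, col=4): c = -0.7500 + 0.6800i → escape time 5
(row=0, col=5): c = -0.5200 + 0.6800i → escape time 9
(row=1, col=0): c = -1.6700 + 0.3550i → escape time 4
(row=1, col=1): c = -1.4400 + 0.3550i → escape time 5
(row=1, col=2): c = -1.2100 + 0.3550i → escape time 9
(row=1, col=3): c = -0.9800 + 0.3550i → escape time 9
(row=1, col=4): c = -0.7500 + 0.3550i → escape time 9
(row=1, col=5): c = -0.5200 + 0.3550i → escape time 9
(row=2, col=0): c = -1.6700 + 0.0300i → escape time 8
(row=2, col=1): c = -1.4400 + 0.0300i → escape time 9
(row=2, col=2): c = -1.2100 + 0.0300i → escape time 9
(row=2, col=3): c = -0.9800 + 0.0300i → escape time 9
(row=2, col=4): c = -0.7500 + 0.0300i → escape time 9
(row=2, col=5): c = -0.5200 + 0.0300i → escape time 9
(row=3, col=0): c = -1.6700 + -0.2950i → escape time 4
(row=3, col=1): c = -1.4400 + -0.2950i → escape time 5
(row=3, col=2): c = -1.2100 + -0.2950i → escape time 9
(row=3, col=3): c = -0.9800 + -0.2950i → escape time 9
(row=3, col=4): c = -0.7500 + -0.2950i → escape time 9
(row=3, col=5): c = -0.5200 + -0.2950i → escape time 9
(row=4, col=0): c = -1.6700 + -0.6200i → escape time 3
(row=4, col=1): c = -1.4400 + -0.6200i → escape time 3
(row=4, col=2): c = -1.2100 + -0.6200i → escape time 3
(row=4, col=3): c = -0.9800 + -0.6200i → escape time 4
(row=4, col=4): c = -0.7500 + -0.6200i → escape time 5
(row=4, col=5): c = -0.5200 + -0.6200i → escape time 9

Answer: 333459
459999
899999
459999
333459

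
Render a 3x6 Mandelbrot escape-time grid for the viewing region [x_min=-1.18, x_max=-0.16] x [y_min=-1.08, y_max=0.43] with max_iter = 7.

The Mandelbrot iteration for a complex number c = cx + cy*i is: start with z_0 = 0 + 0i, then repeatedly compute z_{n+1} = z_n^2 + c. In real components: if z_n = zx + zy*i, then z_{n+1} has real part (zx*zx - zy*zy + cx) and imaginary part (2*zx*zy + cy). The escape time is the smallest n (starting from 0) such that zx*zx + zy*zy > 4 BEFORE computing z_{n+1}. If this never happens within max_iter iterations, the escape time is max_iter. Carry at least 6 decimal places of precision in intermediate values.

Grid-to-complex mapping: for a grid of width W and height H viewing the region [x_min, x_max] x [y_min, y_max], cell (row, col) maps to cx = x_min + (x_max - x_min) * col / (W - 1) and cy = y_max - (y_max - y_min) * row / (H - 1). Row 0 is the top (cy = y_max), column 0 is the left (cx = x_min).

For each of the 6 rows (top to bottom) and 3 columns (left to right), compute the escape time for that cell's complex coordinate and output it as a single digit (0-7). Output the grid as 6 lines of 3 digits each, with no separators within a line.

(row=0, col=0): c = -1.1800 + 0.4300i → escape time 6
(row=0, col=1): c = -0.6700 + 0.4300i → escape time 7
(row=0, col=2): c = -0.1600 + 0.4300i → escape time 7
(row=1, col=0): c = -1.1800 + 0.1280i → escape time 7
(row=1, col=1): c = -0.6700 + 0.1280i → escape time 7
(row=1, col=2): c = -0.1600 + 0.1280i → escape time 7
(row=2, col=0): c = -1.1800 + -0.1740i → escape time 7
(row=2, col=1): c = -0.6700 + -0.1740i → escape time 7
(row=2, col=2): c = -0.1600 + -0.1740i → escape time 7
(row=3, col=0): c = -1.1800 + -0.4760i → escape time 5
(row=3, col=1): c = -0.6700 + -0.4760i → escape time 7
(row=3, col=2): c = -0.1600 + -0.4760i → escape time 7
(row=4, col=0): c = -1.1800 + -0.7780i → escape time 3
(row=4, col=1): c = -0.6700 + -0.7780i → escape time 4
(row=4, col=2): c = -0.1600 + -0.7780i → escape time 7
(row=5, col=0): c = -1.1800 + -1.0800i → escape time 3
(row=5, col=1): c = -0.6700 + -1.0800i → escape time 3
(row=5, col=2): c = -0.1600 + -1.0800i → escape time 7

Answer: 677
777
777
577
347
337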